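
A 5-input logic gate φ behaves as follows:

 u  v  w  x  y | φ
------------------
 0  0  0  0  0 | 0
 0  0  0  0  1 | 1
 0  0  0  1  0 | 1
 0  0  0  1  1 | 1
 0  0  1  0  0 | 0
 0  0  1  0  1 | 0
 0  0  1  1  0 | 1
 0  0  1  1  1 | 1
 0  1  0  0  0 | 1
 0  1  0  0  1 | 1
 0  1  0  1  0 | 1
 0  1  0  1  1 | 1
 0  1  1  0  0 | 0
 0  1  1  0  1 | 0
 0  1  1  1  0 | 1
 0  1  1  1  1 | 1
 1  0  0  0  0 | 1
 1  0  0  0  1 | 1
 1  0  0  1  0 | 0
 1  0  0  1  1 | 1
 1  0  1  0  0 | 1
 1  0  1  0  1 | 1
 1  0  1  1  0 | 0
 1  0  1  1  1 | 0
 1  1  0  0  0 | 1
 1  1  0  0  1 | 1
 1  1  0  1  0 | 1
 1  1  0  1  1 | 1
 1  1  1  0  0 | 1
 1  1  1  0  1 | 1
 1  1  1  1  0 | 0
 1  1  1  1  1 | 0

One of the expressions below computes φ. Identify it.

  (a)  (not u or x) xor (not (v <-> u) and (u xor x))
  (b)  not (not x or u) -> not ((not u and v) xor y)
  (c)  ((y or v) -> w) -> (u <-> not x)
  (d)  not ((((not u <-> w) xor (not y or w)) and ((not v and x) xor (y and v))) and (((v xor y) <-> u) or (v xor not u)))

(a): at (0,0,0,0,0) it gives 1, but φ = 0 — eliminated.
(b): at (0,0,0,0,0) it gives 1, but φ = 0 — eliminated.
(d): at (0,0,0,0,0) it gives 1, but φ = 0 — eliminated.
Only (c) survives; checking it on all 32 rows confirms it matches φ.

c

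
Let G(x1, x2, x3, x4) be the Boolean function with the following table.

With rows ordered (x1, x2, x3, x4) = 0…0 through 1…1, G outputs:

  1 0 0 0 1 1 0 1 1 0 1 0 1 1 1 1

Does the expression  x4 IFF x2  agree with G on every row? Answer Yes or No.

Test each input against both G and the formula:
  x1=0, x2=0, x3=0, x4=0: formula gives 1, G = 1 ✓
  x1=0, x2=0, x3=0, x4=1: formula gives 0, G = 0 ✓
  x1=0, x2=0, x3=1, x4=0: formula gives 1, but G = 0 ✗
Row (0,0,1,0) is a counterexample, so the formula is not equivalent to G.

No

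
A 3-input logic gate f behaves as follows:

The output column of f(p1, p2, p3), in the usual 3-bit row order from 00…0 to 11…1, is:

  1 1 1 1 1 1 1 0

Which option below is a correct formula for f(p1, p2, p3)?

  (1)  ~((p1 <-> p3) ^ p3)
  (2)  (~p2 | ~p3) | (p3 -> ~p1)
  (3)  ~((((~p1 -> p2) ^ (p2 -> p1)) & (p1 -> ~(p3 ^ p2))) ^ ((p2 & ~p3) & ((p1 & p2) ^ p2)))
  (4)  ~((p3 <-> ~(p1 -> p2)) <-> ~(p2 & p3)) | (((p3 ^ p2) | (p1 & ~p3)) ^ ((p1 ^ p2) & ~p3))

2

(1) fails at (0,0,0): the formula yields 0, f is 1.
(3) fails at (0,0,0): the formula yields 0, f is 1.
(4) fails at (0,0,0): the formula yields 0, f is 1.
Only (2) survives; checking it on all 8 rows confirms it matches f.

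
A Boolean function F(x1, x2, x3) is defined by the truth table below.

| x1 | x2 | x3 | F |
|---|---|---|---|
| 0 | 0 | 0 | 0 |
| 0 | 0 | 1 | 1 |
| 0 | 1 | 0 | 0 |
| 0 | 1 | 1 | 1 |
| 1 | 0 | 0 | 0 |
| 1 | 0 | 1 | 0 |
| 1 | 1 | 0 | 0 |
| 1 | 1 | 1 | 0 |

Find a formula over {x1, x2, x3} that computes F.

F(x1, x2, x3) = ((~x1 & ~x2) & x3) | ((~x1 & x2) & x3)

The 1-rows are (0,0,1), (0,1,1). Each contributes one minterm — ¬x1·¬x2·x3; ¬x1·x2·x3 — and their disjunction is a sum-of-products form of F.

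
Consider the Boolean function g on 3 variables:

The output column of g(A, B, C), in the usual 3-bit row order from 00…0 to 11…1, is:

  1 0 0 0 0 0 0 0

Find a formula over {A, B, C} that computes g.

The output is 1 only when every input is 0 — NOR of all inputs.

g(A, B, C) = ¬((A ∨ B) ∨ C)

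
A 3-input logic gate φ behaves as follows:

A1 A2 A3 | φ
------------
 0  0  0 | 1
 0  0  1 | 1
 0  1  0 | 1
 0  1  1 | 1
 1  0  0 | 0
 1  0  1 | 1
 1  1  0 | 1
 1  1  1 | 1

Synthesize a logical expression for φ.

φ is 0 on exactly one input, (1,0,0), whose minterm is A1·¬A2·¬A3. So φ is the negation of that single conjunction.

φ(A1, A2, A3) = not ((A1 and not A2) and not A3)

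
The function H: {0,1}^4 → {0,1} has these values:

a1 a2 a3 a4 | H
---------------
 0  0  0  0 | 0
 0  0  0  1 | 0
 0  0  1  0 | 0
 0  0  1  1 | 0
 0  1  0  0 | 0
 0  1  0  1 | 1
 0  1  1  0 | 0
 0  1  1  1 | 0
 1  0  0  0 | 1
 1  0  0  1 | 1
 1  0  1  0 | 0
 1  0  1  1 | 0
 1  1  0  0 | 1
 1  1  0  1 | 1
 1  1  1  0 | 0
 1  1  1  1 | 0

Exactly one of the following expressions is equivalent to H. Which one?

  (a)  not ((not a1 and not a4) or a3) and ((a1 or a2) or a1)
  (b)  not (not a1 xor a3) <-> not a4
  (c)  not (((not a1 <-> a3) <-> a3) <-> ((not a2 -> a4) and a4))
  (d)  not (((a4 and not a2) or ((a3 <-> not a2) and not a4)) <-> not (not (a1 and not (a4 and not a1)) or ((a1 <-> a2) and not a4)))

(b): at (0,0,0,1) it gives 1, but H = 0 — eliminated.
(c): at (0,0,0,0) it gives 1, but H = 0 — eliminated.
(d): at (0,0,0,1) it gives 1, but H = 0 — eliminated.
(a) is the remaining candidate, and it agrees with H on all 16 inputs.

a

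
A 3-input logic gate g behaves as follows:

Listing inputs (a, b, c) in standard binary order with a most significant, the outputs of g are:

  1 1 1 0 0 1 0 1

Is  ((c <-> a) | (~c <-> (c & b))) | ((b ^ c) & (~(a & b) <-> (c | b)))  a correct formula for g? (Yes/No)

Test each input against both g and the formula:
  a=0, b=0, c=0: formula gives 1, g = 1 ✓
  a=0, b=0, c=1: formula gives 1, g = 1 ✓
  a=0, b=1, c=0: formula gives 1, g = 1 ✓
  a=0, b=1, c=1: formula gives 0, g = 0 ✓
  a=1, b=0, c=0: formula gives 0, g = 0 ✓
  … (the remaining 3 rows also agree.)
No disagreement on any input; they are logically equivalent.

Yes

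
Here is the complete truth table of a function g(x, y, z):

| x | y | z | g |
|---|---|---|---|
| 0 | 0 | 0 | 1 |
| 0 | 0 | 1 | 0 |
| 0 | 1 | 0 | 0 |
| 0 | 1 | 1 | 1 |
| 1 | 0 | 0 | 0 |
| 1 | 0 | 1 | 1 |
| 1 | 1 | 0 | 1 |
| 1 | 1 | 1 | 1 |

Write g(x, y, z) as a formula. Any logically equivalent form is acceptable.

g(x, y, z) = ((((x' · y') · z) + ((x' · y) · z')) + ((x · y') · z'))'

There are just 3 zero rows: (0,0,1), (0,1,0), (1,0,0). Their minterms are ¬x·¬y·z, ¬x·y·¬z, x·¬y·¬z; the OR of those covers precisely the 0-outputs, and negating it yields g.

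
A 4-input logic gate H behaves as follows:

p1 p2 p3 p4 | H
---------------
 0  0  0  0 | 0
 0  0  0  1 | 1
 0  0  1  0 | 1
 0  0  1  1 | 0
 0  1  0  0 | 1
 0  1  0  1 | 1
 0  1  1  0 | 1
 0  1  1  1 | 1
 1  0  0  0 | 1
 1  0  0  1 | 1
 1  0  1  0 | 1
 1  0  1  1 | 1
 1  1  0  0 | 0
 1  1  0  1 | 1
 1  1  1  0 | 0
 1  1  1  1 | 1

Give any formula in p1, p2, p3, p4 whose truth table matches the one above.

H is 0 on only 4 rows — (0,0,0,0), (0,0,1,1), (1,1,0,0), (1,1,1,0). Writing each as a minterm (¬p1·¬p2·¬p3·¬p4, ¬p1·¬p2·p3·p4, p1·p2·¬p3·¬p4, p1·p2·p3·¬p4) and OR-ing them characterizes exactly where H=0, so H is the negation of that disjunction.

H(p1, p2, p3, p4) = NOT ((((((NOT p1 AND NOT p2) AND NOT p3) AND NOT p4) OR (((NOT p1 AND NOT p2) AND p3) AND p4)) OR (((p1 AND p2) AND NOT p3) AND NOT p4)) OR (((p1 AND p2) AND p3) AND NOT p4))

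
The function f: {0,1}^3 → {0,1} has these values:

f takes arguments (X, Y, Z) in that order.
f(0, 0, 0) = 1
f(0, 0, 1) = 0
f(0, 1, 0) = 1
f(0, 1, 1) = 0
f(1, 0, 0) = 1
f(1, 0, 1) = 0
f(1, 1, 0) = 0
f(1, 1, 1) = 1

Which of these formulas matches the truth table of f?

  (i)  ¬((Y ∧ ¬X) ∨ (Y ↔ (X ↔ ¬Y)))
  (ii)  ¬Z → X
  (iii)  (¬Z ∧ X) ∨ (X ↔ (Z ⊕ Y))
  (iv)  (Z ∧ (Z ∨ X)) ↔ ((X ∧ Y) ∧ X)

iv

(i) fails at (0,0,0): the formula yields 0, f is 1.
(ii) fails at (0,0,0): the formula yields 0, f is 1.
(iii) fails at (0,1,0): the formula yields 0, f is 1.
Only (iv) survives; checking it on all 8 rows confirms it matches f.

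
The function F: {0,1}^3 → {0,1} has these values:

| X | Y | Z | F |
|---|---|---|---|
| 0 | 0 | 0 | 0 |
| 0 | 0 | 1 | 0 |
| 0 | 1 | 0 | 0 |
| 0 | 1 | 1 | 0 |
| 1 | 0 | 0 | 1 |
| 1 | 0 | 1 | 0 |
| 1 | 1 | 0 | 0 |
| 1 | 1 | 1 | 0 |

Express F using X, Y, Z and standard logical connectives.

F is 1 on exactly one input, (1,0,0), whose minterm is X·¬Y·¬Z. So F is just that conjunction.

F(X, Y, Z) = (X & ~Y) & ~Z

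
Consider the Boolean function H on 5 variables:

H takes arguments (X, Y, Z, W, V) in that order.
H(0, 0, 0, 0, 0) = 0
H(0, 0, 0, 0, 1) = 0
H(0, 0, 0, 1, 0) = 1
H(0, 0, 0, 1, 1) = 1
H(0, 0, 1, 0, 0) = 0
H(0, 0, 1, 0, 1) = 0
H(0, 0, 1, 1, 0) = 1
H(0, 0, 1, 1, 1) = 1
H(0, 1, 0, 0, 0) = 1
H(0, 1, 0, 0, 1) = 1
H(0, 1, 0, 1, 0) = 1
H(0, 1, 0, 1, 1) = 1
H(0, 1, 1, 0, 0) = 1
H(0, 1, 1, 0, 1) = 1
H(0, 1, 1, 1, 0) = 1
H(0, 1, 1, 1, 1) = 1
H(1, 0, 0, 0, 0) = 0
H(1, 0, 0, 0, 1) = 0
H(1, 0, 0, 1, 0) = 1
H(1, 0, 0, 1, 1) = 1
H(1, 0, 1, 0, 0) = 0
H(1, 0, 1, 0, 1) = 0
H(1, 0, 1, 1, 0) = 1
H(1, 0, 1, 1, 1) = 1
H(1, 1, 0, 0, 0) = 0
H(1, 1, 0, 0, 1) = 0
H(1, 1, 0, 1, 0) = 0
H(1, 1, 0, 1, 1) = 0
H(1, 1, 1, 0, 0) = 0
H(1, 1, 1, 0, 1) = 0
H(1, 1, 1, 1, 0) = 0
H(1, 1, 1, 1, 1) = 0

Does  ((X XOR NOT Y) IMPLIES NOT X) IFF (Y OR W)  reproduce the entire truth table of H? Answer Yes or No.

Evaluate ((X XOR NOT Y) IMPLIES NOT X) IFF (Y OR W) on each row and compare to H:
  X=0, Y=0, Z=0, W=0, V=0: formula gives 0, H = 0 ✓
  X=0, Y=0, Z=0, W=0, V=1: formula gives 0, H = 0 ✓
  X=0, Y=0, Z=0, W=1, V=0: formula gives 1, H = 1 ✓
  X=0, Y=0, Z=0, W=1, V=1: formula gives 1, H = 1 ✓
  … (the remaining 28 rows also agree.)
All 32 rows match — the expression computes H exactly.

Yes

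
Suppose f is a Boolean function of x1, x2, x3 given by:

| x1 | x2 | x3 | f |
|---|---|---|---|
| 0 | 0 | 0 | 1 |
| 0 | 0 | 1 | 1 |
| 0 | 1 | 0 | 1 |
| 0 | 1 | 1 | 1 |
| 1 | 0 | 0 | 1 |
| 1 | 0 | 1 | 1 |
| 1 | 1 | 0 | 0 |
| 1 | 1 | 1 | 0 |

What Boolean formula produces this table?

f is 0 on only 2 rows — (1,1,0), (1,1,1). Writing each as a minterm (x1·x2·¬x3, x1·x2·x3) and OR-ing them characterizes exactly where f=0, so f is the negation of that disjunction.

f(x1, x2, x3) = (((x1 · x2) · x3') + ((x1 · x2) · x3))'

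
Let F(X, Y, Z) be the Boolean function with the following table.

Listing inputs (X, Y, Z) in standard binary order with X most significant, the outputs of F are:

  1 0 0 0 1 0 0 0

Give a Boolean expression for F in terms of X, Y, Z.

Collect the rows where F=1 — (0,0,0), (1,0,0) — and write one minterm per row: ¬X·¬Y·¬Z, X·¬Y·¬Z. Their union (logical OR) reproduces the table exactly.

F(X, Y, Z) = ((NOT X AND NOT Y) AND NOT Z) OR ((X AND NOT Y) AND NOT Z)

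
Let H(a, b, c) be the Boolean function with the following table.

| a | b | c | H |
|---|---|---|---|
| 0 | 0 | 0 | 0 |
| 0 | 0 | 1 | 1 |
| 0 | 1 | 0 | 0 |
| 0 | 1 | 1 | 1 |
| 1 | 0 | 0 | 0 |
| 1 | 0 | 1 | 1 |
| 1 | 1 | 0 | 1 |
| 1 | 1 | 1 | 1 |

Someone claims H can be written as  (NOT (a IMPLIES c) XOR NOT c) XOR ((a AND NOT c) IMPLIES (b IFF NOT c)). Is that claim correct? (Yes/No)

Yes

Check the formula against H row by row:
  a=0, b=0, c=0: formula gives 0, H = 0 ✓
  a=0, b=0, c=1: formula gives 1, H = 1 ✓
  a=0, b=1, c=0: formula gives 0, H = 0 ✓
  a=0, b=1, c=1: formula gives 1, H = 1 ✓
  a=1, b=0, c=0: formula gives 0, H = 0 ✓
  …and likewise for the remaining 3 rows.
Every row agrees, so the formula is equivalent.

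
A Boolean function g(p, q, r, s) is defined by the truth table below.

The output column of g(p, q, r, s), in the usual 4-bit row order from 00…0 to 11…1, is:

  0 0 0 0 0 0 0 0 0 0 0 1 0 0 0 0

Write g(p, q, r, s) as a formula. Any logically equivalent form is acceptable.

g(p, q, r, s) = ((p & ~q) & r) & s

Only row (1,0,1,1) gives 1. That row's minterm p·¬q·r·s is g directly.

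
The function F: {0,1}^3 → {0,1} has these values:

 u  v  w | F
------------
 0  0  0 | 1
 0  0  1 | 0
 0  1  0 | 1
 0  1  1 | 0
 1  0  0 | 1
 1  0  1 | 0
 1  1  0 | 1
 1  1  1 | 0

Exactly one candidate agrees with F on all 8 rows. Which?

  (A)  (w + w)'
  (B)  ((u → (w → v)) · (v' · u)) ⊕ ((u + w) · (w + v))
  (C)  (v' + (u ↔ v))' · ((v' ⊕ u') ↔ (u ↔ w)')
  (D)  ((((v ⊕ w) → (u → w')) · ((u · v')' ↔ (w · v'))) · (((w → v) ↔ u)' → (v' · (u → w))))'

(B) fails at (0,0,0): the formula yields 0, F is 1.
(C) fails at (0,0,0): the formula yields 0, F is 1.
(D) fails at (0,1,1): the formula yields 1, F is 0.
(A) is the remaining candidate, and it agrees with F on all 8 inputs.

A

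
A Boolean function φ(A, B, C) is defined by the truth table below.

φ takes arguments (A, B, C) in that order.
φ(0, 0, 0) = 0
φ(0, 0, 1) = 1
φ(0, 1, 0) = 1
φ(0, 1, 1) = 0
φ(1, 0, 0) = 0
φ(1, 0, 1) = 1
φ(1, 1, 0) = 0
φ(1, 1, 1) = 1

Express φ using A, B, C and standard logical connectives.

φ(A, B, C) = ((((~A & ~B) & C) | ((~A & B) & ~C)) | ((A & ~B) & C)) | ((A & B) & C)

Collect the rows where φ=1 — (0,0,1), (0,1,0), (1,0,1), (1,1,1) — and write one minterm per row: ¬A·¬B·C, ¬A·B·¬C, A·¬B·C, A·B·C. Their union (logical OR) reproduces the table exactly.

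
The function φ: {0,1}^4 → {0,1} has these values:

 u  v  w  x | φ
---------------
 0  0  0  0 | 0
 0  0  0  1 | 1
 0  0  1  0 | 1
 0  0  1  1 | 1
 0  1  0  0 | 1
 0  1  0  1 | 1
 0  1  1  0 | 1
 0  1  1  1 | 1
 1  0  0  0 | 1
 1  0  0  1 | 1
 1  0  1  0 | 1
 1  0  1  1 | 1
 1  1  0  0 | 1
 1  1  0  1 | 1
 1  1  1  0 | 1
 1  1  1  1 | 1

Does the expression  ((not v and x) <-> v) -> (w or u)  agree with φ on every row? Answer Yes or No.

Evaluate ((not v and x) <-> v) -> (w or u) on each row and compare to φ:
  u=0, v=0, w=0, x=0: formula gives 0, φ = 0 ✓
  u=0, v=0, w=0, x=1: formula gives 1, φ = 1 ✓
  u=0, v=0, w=1, x=0: formula gives 1, φ = 1 ✓
  u=0, v=0, w=1, x=1: formula gives 1, φ = 1 ✓
  … (the remaining 12 rows also agree.)
All 16 rows match — the expression computes φ exactly.

Yes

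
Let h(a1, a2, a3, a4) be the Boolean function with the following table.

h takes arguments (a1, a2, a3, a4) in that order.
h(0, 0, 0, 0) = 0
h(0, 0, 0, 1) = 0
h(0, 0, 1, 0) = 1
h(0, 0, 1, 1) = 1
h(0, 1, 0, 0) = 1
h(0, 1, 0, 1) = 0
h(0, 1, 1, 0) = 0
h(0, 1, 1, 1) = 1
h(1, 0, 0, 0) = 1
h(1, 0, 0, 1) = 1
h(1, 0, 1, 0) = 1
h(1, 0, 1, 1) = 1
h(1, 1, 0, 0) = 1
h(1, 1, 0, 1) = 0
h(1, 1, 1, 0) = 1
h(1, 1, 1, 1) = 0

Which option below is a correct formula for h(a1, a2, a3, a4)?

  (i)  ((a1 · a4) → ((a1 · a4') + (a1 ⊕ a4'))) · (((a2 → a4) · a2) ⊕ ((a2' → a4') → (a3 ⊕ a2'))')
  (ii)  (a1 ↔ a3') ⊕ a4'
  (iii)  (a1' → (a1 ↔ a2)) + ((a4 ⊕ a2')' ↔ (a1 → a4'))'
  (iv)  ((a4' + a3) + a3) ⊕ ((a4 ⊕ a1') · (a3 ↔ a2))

(i) fails at (0,0,1,1): the formula yields 0, h is 1.
(ii) fails at (0,0,0,0): the formula yields 1, h is 0.
(iii) fails at (0,0,0,0): the formula yields 1, h is 0.
(iv) is the remaining candidate, and it agrees with h on all 16 inputs.

iv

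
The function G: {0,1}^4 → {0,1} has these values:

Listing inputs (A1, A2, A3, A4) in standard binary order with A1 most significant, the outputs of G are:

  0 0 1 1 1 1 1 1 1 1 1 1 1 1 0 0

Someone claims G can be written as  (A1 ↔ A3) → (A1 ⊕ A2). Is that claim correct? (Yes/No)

Test each input against both G and the formula:
  A1=0, A2=0, A3=0, A4=0: formula gives 0, G = 0 ✓
  A1=0, A2=0, A3=0, A4=1: formula gives 0, G = 0 ✓
  A1=0, A2=0, A3=1, A4=0: formula gives 1, G = 1 ✓
  A1=0, A2=0, A3=1, A4=1: formula gives 1, G = 1 ✓
  …and likewise for the remaining 12 rows.
No disagreement on any input; they are logically equivalent.

Yes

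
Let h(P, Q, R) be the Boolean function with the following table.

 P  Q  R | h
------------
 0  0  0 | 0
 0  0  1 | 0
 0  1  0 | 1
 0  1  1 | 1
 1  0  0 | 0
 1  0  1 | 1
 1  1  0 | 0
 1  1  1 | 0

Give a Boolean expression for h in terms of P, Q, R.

h=1 on 3 inputs: (0,1,0), (0,1,1), (1,0,1). Reading each as a conjunction of literals (¬P·Q·¬R, ¬P·Q·R, P·¬Q·R) and taking the OR gives the canonical DNF.

h(P, Q, R) = (((not P and Q) and not R) or ((not P and Q) and R)) or ((P and not Q) and R)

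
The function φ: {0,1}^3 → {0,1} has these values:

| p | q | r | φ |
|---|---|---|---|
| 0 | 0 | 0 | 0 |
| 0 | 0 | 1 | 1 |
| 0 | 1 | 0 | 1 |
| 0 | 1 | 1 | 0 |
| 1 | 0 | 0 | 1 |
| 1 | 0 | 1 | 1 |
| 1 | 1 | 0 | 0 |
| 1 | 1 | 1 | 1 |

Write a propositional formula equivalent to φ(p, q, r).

φ(p, q, r) = not ((((not p and not q) and not r) or ((not p and q) and r)) or ((p and q) and not r))

There are just 3 zero rows: (0,0,0), (0,1,1), (1,1,0). Their minterms are ¬p·¬q·¬r, ¬p·q·r, p·q·¬r; the OR of those covers precisely the 0-outputs, and negating it yields φ.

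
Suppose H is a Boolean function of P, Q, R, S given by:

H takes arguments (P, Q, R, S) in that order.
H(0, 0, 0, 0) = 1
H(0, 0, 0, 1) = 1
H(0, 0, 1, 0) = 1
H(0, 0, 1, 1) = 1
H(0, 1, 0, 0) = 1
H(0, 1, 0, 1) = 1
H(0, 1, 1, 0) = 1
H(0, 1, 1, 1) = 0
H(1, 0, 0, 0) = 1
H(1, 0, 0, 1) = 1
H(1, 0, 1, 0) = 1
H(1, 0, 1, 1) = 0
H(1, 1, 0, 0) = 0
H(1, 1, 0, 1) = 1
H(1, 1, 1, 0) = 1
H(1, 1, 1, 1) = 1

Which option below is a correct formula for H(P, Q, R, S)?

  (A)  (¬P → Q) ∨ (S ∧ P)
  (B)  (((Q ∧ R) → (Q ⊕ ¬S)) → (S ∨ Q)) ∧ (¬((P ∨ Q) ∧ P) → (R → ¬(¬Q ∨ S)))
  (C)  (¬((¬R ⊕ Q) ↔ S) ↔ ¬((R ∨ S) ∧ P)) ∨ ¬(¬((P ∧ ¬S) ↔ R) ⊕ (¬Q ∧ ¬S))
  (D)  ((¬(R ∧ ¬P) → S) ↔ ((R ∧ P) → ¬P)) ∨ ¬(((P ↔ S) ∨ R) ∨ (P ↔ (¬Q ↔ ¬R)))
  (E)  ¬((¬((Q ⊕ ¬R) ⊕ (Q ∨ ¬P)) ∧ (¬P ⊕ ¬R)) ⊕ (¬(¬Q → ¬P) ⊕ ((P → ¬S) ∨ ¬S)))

C

(A) fails at (0,0,0,0): the formula yields 0, H is 1.
(B) fails at (0,0,0,0): the formula yields 0, H is 1.
(D) fails at (0,0,0,0): the formula yields 0, H is 1.
(E) fails at (0,0,0,0): the formula yields 0, H is 1.
(C) is the remaining candidate, and it agrees with H on all 16 inputs.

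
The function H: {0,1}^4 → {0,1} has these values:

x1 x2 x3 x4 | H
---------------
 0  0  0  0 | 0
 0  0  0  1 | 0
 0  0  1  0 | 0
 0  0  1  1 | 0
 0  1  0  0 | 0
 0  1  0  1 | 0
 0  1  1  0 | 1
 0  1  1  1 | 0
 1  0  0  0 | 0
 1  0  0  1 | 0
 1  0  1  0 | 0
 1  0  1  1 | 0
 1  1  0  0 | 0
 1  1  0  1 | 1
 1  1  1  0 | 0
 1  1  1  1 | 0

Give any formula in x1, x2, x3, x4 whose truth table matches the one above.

The 1-rows are (0,1,1,0), (1,1,0,1). Each contributes one minterm — ¬x1·x2·x3·¬x4; x1·x2·¬x3·x4 — and their disjunction is a sum-of-products form of H.

H(x1, x2, x3, x4) = (((not x1 and x2) and x3) and not x4) or (((x1 and x2) and not x3) and x4)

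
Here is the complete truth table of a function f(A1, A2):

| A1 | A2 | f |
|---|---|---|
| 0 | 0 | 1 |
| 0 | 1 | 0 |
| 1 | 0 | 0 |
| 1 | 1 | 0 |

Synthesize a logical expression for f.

f(A1, A2) = NOT (A1 OR A2)

The output is 1 only when every input is 0 — NOR of all inputs.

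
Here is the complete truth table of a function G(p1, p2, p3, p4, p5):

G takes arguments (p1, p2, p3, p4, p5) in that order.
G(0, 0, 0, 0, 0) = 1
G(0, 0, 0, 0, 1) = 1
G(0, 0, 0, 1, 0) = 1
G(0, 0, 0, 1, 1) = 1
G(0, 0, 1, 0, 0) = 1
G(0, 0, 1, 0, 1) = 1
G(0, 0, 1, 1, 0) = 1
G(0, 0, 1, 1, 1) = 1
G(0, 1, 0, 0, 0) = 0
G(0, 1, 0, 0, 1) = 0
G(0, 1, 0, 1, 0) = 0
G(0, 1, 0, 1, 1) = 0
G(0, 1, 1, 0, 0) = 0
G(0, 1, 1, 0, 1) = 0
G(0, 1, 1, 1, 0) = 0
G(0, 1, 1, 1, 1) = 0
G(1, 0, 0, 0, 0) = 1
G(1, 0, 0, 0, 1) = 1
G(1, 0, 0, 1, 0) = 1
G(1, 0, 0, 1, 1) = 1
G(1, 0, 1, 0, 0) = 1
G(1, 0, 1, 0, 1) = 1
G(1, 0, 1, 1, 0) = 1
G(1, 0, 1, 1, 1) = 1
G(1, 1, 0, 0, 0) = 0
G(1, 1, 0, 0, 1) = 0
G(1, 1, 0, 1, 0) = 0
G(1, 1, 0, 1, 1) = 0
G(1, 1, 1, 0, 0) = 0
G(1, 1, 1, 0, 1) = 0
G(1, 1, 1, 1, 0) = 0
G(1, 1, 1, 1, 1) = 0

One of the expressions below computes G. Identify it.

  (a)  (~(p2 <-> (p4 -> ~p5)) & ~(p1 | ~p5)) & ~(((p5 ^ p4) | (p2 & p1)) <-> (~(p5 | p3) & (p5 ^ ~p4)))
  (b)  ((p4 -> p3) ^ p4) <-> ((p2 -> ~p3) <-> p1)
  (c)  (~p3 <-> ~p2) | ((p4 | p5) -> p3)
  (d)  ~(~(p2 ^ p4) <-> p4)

(a): at (0,0,0,0,0) it gives 0, but G = 1 — eliminated.
(b): at (0,0,0,0,0) it gives 0, but G = 1 — eliminated.
(c): at (0,1,0,0,0) it gives 1, but G = 0 — eliminated.
That leaves (d). Evaluating it on every row reproduces the table of G exactly.

d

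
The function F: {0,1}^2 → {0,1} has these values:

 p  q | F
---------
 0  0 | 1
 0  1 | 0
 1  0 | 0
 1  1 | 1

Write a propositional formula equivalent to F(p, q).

F(p, q) = ~(p ^ q)

The output is 1 exactly when an even number of inputs are 1 — the complement of 2-way XOR.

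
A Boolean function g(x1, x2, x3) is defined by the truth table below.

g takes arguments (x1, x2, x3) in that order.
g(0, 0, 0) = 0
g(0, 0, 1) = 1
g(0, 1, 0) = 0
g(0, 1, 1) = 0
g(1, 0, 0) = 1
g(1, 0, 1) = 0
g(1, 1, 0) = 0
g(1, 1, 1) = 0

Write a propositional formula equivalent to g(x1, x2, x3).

Collect the rows where g=1 — (0,0,1), (1,0,0) — and write one minterm per row: ¬x1·¬x2·x3, x1·¬x2·¬x3. Their union (logical OR) reproduces the table exactly.

g(x1, x2, x3) = ((~x1 & ~x2) & x3) | ((x1 & ~x2) & ~x3)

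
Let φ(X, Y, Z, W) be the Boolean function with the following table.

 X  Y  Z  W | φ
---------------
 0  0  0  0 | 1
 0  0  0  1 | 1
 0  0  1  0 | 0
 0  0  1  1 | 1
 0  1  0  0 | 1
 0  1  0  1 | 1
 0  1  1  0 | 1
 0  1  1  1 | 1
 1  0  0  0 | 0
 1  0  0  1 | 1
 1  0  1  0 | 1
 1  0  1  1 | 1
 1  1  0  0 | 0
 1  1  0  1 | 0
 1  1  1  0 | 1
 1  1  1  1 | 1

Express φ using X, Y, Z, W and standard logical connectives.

The 0-rows are (0,0,1,0), (1,0,0,0), (1,1,0,0), (1,1,0,1). Take each as a conjunction (¬X·¬Y·Z·¬W, X·¬Y·¬Z·¬W, X·Y·¬Z·¬W, X·Y·¬Z·W), form their disjunction, and complement — that gives a formula that is 1 everywhere φ is.

φ(X, Y, Z, W) = ((((((X' · Y') · Z) · W') + (((X · Y') · Z') · W')) + (((X · Y) · Z') · W')) + (((X · Y) · Z') · W))'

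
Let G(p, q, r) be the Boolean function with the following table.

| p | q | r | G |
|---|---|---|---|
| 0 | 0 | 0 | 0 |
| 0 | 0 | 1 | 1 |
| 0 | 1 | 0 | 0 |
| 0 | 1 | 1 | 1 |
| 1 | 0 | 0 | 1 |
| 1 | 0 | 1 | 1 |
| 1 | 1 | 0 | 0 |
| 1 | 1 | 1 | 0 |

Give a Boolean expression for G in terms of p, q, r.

G(p, q, r) = ((((¬p ∧ ¬q) ∧ r) ∨ ((¬p ∧ q) ∧ r)) ∨ ((p ∧ ¬q) ∧ ¬r)) ∨ ((p ∧ ¬q) ∧ r)

Collect the rows where G=1 — (0,0,1), (0,1,1), (1,0,0), (1,0,1) — and write one minterm per row: ¬p·¬q·r, ¬p·q·r, p·¬q·¬r, p·¬q·r. Their union (logical OR) reproduces the table exactly.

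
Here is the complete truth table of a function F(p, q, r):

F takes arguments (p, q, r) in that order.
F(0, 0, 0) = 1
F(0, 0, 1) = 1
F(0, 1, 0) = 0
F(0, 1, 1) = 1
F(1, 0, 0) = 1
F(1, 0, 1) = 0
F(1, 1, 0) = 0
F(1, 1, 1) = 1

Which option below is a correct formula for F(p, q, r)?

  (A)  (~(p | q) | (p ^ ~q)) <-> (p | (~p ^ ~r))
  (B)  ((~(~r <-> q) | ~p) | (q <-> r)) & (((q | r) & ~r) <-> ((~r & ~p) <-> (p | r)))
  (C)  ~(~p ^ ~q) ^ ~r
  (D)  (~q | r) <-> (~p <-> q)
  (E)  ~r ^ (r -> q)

B

(A) disagrees with F on (0,0,0) (formula → 0, table → 1); rule it out.
(C) disagrees with F on (0,0,0) (formula → 0, table → 1); rule it out.
(D) disagrees with F on (0,0,0) (formula → 0, table → 1); rule it out.
(E) disagrees with F on (0,0,0) (formula → 0, table → 1); rule it out.
Only (B) survives; checking it on all 8 rows confirms it matches F.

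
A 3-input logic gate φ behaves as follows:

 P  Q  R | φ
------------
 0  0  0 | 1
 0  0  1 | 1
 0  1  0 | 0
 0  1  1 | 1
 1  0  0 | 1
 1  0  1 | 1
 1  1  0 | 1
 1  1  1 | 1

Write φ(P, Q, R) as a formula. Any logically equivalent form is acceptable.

φ is 0 on exactly one input, (0,1,0), whose minterm is ¬P·Q·¬R. So φ is the negation of that single conjunction.

φ(P, Q, R) = ¬((¬P ∧ Q) ∧ ¬R)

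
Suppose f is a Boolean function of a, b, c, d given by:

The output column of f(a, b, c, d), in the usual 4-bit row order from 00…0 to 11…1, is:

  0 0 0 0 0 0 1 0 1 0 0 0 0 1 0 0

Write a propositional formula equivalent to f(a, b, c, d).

f(a, b, c, d) = ((((NOT a AND b) AND c) AND NOT d) OR (((a AND NOT b) AND NOT c) AND NOT d)) OR (((a AND b) AND NOT c) AND d)

f=1 on 3 inputs: (0,1,1,0), (1,0,0,0), (1,1,0,1). Reading each as a conjunction of literals (¬a·b·c·¬d, a·¬b·¬c·¬d, a·b·¬c·d) and taking the OR gives the canonical DNF.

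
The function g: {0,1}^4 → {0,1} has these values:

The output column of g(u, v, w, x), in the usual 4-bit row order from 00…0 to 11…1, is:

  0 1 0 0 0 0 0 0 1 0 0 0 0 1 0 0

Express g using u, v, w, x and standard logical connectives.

g(u, v, w, x) = ((((u' · v') · w') · x) + (((u · v') · w') · x')) + (((u · v) · w') · x)

Collect the rows where g=1 — (0,0,0,1), (1,0,0,0), (1,1,0,1) — and write one minterm per row: ¬u·¬v·¬w·x, u·¬v·¬w·¬x, u·v·¬w·x. Their union (logical OR) reproduces the table exactly.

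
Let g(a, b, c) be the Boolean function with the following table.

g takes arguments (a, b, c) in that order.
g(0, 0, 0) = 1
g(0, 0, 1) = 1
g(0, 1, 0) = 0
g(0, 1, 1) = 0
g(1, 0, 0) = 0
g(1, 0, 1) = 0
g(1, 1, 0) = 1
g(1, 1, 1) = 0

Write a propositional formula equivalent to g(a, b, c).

The 1-rows are (0,0,0), (0,0,1), (1,1,0). Each contributes one minterm — ¬a·¬b·¬c; ¬a·¬b·c; a·b·¬c — and their disjunction is a sum-of-products form of g.

g(a, b, c) = (((not a and not b) and not c) or ((not a and not b) and c)) or ((a and b) and not c)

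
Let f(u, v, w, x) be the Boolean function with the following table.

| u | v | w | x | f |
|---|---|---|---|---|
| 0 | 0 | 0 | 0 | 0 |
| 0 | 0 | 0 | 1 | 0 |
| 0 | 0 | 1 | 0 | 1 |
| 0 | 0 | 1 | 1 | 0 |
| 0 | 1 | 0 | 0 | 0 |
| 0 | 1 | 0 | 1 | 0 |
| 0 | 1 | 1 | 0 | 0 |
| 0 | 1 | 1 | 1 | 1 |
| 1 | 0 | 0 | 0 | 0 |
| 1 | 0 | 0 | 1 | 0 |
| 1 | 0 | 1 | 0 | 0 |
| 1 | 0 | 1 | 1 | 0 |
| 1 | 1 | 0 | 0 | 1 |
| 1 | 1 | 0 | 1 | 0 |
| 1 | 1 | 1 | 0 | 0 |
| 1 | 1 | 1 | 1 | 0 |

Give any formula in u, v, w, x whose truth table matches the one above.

Collect the rows where f=1 — (0,0,1,0), (0,1,1,1), (1,1,0,0) — and write one minterm per row: ¬u·¬v·w·¬x, ¬u·v·w·x, u·v·¬w·¬x. Their union (logical OR) reproduces the table exactly.

f(u, v, w, x) = ((((NOT u AND NOT v) AND w) AND NOT x) OR (((NOT u AND v) AND w) AND x)) OR (((u AND v) AND NOT w) AND NOT x)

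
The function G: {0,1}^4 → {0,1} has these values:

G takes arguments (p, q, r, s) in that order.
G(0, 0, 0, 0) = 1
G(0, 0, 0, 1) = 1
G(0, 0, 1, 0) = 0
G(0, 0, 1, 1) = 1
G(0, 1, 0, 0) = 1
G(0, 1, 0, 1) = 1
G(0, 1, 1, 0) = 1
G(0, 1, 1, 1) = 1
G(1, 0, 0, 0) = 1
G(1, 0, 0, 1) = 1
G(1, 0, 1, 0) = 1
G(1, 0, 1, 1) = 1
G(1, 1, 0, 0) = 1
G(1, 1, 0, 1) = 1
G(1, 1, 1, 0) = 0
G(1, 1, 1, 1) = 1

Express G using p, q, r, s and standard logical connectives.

G(p, q, r, s) = ((((p' · q') · r) · s') + (((p · q) · r) · s'))'

There are just 2 zero rows: (0,0,1,0), (1,1,1,0). Their minterms are ¬p·¬q·r·¬s, p·q·r·¬s; the OR of those covers precisely the 0-outputs, and negating it yields G.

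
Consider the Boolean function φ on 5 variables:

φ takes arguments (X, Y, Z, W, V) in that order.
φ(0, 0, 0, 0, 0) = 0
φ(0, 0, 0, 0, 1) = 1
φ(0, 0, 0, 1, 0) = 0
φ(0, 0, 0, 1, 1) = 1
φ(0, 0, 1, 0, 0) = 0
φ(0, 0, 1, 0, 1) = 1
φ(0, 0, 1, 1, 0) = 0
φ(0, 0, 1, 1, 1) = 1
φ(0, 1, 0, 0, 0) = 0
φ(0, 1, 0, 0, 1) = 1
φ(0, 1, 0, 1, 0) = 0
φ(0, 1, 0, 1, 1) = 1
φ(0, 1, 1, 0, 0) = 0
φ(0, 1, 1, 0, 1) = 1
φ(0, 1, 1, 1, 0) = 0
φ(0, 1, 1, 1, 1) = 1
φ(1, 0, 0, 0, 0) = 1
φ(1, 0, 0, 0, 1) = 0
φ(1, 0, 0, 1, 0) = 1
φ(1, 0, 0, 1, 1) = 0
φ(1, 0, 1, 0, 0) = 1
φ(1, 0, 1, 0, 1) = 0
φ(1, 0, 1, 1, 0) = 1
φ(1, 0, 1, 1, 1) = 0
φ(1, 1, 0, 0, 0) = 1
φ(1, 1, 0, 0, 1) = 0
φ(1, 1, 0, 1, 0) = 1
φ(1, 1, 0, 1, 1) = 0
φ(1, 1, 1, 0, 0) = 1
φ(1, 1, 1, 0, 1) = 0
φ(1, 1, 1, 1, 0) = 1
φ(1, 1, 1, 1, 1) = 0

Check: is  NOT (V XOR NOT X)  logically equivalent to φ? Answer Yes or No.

Yes

Test each input against both φ and the formula:
  X=0, Y=0, Z=0, W=0, V=0: formula gives 0, φ = 0 ✓
  X=0, Y=0, Z=0, W=0, V=1: formula gives 1, φ = 1 ✓
  X=0, Y=0, Z=0, W=1, V=0: formula gives 0, φ = 0 ✓
  X=0, Y=0, Z=0, W=1, V=1: formula gives 1, φ = 1 ✓
  … (the remaining 28 rows also agree.)
No disagreement on any input; they are logically equivalent.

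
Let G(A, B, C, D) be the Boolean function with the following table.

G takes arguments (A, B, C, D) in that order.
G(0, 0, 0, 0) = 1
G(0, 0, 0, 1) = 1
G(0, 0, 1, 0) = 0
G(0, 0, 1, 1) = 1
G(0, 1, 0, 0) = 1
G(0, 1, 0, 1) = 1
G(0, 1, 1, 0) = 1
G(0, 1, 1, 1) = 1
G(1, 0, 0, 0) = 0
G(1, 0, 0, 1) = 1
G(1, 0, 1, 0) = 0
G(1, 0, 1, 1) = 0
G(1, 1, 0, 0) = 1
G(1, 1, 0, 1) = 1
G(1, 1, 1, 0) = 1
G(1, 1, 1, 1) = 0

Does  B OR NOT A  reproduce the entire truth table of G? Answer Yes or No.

No

Check the formula against G row by row:
  A=0, B=0, C=0, D=0: formula gives 1, G = 1 ✓
  A=0, B=0, C=0, D=1: formula gives 1, G = 1 ✓
  A=0, B=0, C=1, D=0: formula gives 1, but G = 0 ✗
Since they disagree at (0,0,1,0), the expression is not a correct formula for G.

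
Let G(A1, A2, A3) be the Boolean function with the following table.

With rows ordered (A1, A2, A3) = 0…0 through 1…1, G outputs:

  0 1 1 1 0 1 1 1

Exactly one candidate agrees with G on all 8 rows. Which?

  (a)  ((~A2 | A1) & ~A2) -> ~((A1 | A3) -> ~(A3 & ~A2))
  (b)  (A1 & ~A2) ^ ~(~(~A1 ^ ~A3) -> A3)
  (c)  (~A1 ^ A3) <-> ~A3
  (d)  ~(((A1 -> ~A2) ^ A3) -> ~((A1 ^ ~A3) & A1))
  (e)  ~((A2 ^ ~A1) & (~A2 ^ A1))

(b) fails at (0,0,0): the formula yields 1, G is 0.
(c) fails at (0,0,0): the formula yields 1, G is 0.
(d) fails at (0,0,1): the formula yields 0, G is 1.
(e) fails at (0,0,1): the formula yields 0, G is 1.
(a) is the remaining candidate, and it agrees with G on all 8 inputs.

a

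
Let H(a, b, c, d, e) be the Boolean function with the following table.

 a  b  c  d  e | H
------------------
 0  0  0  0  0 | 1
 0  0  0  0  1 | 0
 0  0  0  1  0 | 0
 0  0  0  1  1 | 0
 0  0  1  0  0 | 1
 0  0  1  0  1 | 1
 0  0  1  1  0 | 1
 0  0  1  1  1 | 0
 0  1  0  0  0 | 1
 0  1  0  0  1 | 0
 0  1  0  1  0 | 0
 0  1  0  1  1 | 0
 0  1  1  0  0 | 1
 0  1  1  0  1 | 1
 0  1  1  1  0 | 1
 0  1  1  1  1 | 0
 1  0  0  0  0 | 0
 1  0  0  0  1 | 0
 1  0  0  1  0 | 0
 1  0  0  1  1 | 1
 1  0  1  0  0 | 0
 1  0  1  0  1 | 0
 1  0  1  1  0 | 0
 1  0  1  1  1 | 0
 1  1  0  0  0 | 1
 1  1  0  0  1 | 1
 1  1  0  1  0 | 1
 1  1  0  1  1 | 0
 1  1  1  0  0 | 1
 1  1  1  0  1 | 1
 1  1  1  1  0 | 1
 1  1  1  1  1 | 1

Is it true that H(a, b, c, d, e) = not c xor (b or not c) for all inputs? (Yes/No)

No

Check the formula against H row by row:
  a=0, b=0, c=0, d=0, e=0: formula gives 0, but H = 1 ✗
A single disagreement suffices: at (0,0,0,0,0) they differ, so the formula does not compute H.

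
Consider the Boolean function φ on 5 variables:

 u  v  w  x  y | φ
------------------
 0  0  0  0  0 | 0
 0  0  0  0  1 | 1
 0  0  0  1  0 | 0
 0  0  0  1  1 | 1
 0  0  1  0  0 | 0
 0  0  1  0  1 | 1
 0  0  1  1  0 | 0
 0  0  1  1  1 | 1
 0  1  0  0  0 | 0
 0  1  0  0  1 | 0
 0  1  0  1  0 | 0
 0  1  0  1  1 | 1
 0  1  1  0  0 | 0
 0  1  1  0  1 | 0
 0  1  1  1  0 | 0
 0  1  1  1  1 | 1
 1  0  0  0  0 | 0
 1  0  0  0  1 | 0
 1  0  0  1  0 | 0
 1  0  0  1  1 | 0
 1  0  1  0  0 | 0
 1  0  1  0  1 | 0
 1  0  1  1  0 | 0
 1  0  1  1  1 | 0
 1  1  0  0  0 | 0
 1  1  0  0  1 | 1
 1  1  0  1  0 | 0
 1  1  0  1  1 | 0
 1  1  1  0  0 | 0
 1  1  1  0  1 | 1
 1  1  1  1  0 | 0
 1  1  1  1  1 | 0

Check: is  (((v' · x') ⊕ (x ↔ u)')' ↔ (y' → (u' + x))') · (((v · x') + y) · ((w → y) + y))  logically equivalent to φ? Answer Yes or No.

Yes

Check the formula against φ row by row:
  u=0, v=0, w=0, x=0, y=0: formula gives 0, φ = 0 ✓
  u=0, v=0, w=0, x=0, y=1: formula gives 1, φ = 1 ✓
  u=0, v=0, w=0, x=1, y=0: formula gives 0, φ = 0 ✓
  u=0, v=0, w=0, x=1, y=1: formula gives 1, φ = 1 ✓
  …and likewise for the remaining 28 rows.
No disagreement on any input; they are logically equivalent.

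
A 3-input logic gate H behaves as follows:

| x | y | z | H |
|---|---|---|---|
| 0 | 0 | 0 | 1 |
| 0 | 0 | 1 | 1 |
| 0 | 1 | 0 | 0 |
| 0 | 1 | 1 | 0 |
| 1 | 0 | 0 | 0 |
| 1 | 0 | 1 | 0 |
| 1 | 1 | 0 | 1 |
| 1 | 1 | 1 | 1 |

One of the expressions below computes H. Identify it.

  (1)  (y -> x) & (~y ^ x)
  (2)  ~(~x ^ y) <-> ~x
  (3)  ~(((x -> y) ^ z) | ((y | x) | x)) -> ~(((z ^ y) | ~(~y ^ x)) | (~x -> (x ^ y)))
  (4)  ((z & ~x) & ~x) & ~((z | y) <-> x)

1

(2) disagrees with H on (0,0,0) (formula → 0, table → 1); rule it out.
(3) disagrees with H on (0,0,1) (formula → 0, table → 1); rule it out.
(4) disagrees with H on (0,0,0) (formula → 0, table → 1); rule it out.
(1) is the remaining candidate, and it agrees with H on all 8 inputs.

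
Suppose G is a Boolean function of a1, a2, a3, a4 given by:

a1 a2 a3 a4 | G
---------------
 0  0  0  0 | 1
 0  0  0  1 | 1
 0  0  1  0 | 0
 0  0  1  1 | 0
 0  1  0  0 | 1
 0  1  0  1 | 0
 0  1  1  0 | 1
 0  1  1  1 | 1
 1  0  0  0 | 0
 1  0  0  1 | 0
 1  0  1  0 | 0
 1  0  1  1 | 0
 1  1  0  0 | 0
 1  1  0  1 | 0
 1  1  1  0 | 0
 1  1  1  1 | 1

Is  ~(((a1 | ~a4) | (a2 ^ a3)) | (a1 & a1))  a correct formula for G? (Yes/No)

No

Check the formula against G row by row:
  a1=0, a2=0, a3=0, a4=0: formula gives 0, but G = 1 ✗
Since they disagree at (0,0,0,0), the expression is not a correct formula for G.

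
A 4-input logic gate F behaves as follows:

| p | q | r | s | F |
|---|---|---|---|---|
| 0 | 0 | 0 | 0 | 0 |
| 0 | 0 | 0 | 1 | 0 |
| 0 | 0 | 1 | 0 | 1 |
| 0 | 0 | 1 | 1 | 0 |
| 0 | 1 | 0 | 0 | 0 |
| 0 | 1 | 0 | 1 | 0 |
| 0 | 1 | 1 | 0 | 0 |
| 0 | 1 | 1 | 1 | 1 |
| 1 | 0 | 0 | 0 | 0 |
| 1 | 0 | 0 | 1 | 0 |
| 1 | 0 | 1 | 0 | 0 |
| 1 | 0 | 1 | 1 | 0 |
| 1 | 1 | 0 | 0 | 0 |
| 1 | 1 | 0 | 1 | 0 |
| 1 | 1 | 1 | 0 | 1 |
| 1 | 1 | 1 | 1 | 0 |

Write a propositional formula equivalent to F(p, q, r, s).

Collect the rows where F=1 — (0,0,1,0), (0,1,1,1), (1,1,1,0) — and write one minterm per row: ¬p·¬q·r·¬s, ¬p·q·r·s, p·q·r·¬s. Their union (logical OR) reproduces the table exactly.

F(p, q, r, s) = ((((¬p ∧ ¬q) ∧ r) ∧ ¬s) ∨ (((¬p ∧ q) ∧ r) ∧ s)) ∨ (((p ∧ q) ∧ r) ∧ ¬s)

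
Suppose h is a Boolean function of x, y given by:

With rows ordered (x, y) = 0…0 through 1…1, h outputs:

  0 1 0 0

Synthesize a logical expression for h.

h(x, y) = NOT x AND y

Only row (0,1) gives 1. That row's minterm ¬x·y is h directly.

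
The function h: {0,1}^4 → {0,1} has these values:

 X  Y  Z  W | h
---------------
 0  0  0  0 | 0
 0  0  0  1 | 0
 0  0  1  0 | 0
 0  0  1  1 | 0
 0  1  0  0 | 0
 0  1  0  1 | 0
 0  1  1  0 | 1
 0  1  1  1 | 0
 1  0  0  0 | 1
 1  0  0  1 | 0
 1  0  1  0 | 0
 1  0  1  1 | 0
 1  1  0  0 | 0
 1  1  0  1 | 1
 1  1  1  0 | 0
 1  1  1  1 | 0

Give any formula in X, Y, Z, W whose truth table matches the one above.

The 1-rows are (0,1,1,0), (1,0,0,0), (1,1,0,1). Each contributes one minterm — ¬X·Y·Z·¬W; X·¬Y·¬Z·¬W; X·Y·¬Z·W — and their disjunction is a sum-of-products form of h.

h(X, Y, Z, W) = ((((~X & Y) & Z) & ~W) | (((X & ~Y) & ~Z) & ~W)) | (((X & Y) & ~Z) & W)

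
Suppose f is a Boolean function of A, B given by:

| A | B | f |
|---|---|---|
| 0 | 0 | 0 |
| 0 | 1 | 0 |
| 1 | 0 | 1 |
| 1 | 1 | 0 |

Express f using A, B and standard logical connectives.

1 only at (1,0): A AND NOT B.

f(A, B) = A & ~B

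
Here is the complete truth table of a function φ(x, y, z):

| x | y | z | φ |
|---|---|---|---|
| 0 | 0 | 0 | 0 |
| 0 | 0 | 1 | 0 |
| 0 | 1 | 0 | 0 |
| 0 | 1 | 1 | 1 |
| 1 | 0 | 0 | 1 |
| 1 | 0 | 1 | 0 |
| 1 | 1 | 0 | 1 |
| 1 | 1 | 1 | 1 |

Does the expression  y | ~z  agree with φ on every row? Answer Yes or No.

No

Evaluate y | ~z on each row and compare to φ:
  x=0, y=0, z=0: formula gives 1, but φ = 0 ✗
Since they disagree at (0,0,0), the expression is not a correct formula for φ.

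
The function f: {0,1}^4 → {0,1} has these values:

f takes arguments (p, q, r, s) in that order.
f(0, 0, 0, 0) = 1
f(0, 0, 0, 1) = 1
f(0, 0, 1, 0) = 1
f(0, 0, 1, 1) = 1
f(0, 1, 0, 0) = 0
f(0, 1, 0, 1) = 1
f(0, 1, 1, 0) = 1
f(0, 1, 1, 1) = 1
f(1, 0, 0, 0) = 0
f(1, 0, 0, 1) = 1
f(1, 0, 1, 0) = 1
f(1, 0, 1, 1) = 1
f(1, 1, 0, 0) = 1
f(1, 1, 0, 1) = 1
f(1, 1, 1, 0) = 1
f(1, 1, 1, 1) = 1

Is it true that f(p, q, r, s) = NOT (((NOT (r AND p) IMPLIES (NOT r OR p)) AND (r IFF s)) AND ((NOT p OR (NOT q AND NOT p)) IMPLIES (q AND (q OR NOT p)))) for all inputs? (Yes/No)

Test each input against both f and the formula:
  p=0, q=0, r=0, s=0: formula gives 1, f = 1 ✓
  p=0, q=0, r=0, s=1: formula gives 1, f = 1 ✓
  p=0, q=0, r=1, s=0: formula gives 1, f = 1 ✓
  p=0, q=0, r=1, s=1: formula gives 1, f = 1 ✓
  …
  p=1, q=0, r=1, s=1: formula gives 0, but f = 1 ✗
Since they disagree at (1,0,1,1), the expression is not a correct formula for f.

No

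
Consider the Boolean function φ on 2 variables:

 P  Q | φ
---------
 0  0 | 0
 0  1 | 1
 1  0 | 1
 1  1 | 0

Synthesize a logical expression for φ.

The output is 1 exactly when an odd number of inputs are 1 — the 2-way XOR (parity).

φ(P, Q) = P xor Q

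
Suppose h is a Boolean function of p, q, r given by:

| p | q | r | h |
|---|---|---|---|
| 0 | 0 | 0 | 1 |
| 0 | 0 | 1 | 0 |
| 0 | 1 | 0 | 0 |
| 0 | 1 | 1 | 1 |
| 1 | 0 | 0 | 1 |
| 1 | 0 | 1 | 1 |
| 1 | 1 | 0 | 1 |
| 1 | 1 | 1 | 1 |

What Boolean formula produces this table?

h(p, q, r) = not (((not p and not q) and r) or ((not p and q) and not r))

h is 0 on only 2 rows — (0,0,1), (0,1,0). Writing each as a minterm (¬p·¬q·r, ¬p·q·¬r) and OR-ing them characterizes exactly where h=0, so h is the negation of that disjunction.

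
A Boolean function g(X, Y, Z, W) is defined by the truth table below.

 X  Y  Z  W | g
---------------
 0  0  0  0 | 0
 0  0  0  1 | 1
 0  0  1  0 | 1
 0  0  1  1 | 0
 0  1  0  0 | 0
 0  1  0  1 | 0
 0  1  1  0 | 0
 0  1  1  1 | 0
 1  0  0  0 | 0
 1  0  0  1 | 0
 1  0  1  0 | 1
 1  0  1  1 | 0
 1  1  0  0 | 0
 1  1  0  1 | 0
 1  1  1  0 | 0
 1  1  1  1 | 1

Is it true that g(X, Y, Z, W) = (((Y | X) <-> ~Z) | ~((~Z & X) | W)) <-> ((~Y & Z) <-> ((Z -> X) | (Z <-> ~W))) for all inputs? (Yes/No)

Test each input against both g and the formula:
  X=0, Y=0, Z=0, W=0: formula gives 0, g = 0 ✓
  X=0, Y=0, Z=0, W=1: formula gives 1, g = 1 ✓
  X=0, Y=0, Z=1, W=0: formula gives 1, g = 1 ✓
  X=0, Y=0, Z=1, W=1: formula gives 0, g = 0 ✓
  …and likewise for the remaining 12 rows.
All 16 rows match — the expression computes g exactly.

Yes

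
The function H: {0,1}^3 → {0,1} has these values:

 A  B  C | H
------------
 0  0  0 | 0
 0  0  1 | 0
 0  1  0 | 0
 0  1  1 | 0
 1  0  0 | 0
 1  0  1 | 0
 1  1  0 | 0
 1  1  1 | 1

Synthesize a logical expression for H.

The output is 1 only when every input is 1 — the AND of all inputs.

H(A, B, C) = (A ∧ B) ∧ C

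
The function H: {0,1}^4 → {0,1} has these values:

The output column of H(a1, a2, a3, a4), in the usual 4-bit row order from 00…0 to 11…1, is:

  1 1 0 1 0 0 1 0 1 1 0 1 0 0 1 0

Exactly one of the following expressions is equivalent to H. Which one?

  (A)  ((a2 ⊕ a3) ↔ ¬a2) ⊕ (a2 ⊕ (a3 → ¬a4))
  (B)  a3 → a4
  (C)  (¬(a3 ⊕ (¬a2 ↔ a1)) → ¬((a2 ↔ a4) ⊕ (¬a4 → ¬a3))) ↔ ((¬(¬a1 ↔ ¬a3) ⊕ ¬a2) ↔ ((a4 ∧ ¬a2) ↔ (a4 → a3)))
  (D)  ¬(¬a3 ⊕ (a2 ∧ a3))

A

(B) disagrees with H on (0,1,0,0) (formula → 1, table → 0); rule it out.
(C) disagrees with H on (0,0,0,0) (formula → 0, table → 1); rule it out.
(D) disagrees with H on (0,0,0,0) (formula → 0, table → 1); rule it out.
That leaves (A). Evaluating it on every row reproduces the table of H exactly.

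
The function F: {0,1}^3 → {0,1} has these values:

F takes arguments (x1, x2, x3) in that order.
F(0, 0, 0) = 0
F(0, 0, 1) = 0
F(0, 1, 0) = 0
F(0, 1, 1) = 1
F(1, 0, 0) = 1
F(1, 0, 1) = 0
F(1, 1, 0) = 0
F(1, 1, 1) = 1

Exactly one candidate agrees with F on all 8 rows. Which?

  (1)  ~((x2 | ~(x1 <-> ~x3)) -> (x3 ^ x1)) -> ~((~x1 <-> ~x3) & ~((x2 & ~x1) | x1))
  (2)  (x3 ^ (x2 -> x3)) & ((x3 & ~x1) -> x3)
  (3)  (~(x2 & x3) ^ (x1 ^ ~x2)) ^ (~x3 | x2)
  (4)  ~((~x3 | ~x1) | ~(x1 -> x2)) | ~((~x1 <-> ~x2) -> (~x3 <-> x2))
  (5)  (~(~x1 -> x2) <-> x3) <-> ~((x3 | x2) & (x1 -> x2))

(1) fails at (0,0,1): the formula yields 1, F is 0.
(2) fails at (0,0,0): the formula yields 1, F is 0.
(3) fails at (0,0,0): the formula yields 1, F is 0.
(4) fails at (0,0,0): the formula yields 1, F is 0.
Only (5) survives; checking it on all 8 rows confirms it matches F.

5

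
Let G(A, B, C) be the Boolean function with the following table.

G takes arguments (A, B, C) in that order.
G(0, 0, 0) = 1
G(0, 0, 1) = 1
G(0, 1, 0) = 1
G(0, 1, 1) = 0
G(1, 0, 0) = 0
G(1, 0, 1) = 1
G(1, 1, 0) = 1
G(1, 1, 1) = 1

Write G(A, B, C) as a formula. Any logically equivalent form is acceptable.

G(A, B, C) = (((A' · B) · C) + ((A · B') · C'))'

G is 0 on only 2 rows — (0,1,1), (1,0,0). Writing each as a minterm (¬A·B·C, A·¬B·¬C) and OR-ing them characterizes exactly where G=0, so G is the negation of that disjunction.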